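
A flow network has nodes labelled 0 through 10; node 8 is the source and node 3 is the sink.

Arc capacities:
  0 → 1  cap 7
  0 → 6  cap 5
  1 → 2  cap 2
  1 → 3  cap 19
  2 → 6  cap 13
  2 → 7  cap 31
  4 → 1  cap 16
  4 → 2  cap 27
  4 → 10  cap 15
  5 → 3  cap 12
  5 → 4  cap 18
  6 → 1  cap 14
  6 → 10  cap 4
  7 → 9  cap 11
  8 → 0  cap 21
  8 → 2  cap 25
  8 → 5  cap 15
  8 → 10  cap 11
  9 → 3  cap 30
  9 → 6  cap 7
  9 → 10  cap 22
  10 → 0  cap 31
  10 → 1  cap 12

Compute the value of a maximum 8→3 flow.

Maximum flow value: 42

augment #1: 8→5→3 bottleneck 12, total now 12
augment #2: 8→0→1→3 bottleneck 7, total now 19
augment #3: 8→10→1→3 bottleneck 11, total now 30
augment #4: 8→0→6→1→3 bottleneck 1, total now 31
augment #5: 8→2→7→9→3 bottleneck 11, total now 42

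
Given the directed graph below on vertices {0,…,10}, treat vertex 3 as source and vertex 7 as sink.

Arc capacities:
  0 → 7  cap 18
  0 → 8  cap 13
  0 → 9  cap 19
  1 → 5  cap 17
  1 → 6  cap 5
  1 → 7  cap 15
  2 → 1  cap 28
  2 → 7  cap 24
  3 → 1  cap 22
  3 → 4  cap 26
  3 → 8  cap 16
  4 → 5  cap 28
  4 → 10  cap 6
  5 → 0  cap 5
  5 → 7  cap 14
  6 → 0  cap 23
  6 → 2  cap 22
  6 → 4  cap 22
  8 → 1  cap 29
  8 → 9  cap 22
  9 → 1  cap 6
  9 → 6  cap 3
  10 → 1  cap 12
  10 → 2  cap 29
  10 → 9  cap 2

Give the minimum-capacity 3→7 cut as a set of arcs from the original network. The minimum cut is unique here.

Min-cut arcs: {(1,6), (1,7), (4,10), (5,0), (5,7), (9,6)} (total capacity 48)

augment #1: 3→1→7 push 15
augment #2: 3→1→5→7 push 7
augment #3: 3→4→5→7 push 7
augment #4: 3→4→5→0→7 push 5
augment #5: 3→4→10→2→7 push 6
augment #6: 3→8→1→6→0→7 push 5
augment #7: 3→8→9→6→0→7 push 3
max flow = 48; residual-reachable set from 3 gives S-side
cut edges (S→T): {(1,6), (1,7), (4,10), (5,0), (5,7), (9,6)} total cap 48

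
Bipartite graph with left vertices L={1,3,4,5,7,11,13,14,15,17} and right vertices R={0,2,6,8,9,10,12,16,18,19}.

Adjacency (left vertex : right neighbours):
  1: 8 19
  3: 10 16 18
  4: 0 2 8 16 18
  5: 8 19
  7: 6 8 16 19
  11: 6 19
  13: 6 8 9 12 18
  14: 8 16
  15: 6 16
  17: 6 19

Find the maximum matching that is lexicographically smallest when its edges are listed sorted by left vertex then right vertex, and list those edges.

|M| = 7 (so the lex-smallest maximum matching has 7 edges)
process left vertices in ascending order; for each, take the smallest-labelled available neighbour that still permits 7 edges overall, or leave it unmatched if none does
lex-smallest matching: {1-8, 3-10, 4-0, 5-19, 7-6, 13-9, 14-16}

Lex-smallest maximum matching: {(1,8), (3,10), (4,0), (5,19), (7,6), (13,9), (14,16)}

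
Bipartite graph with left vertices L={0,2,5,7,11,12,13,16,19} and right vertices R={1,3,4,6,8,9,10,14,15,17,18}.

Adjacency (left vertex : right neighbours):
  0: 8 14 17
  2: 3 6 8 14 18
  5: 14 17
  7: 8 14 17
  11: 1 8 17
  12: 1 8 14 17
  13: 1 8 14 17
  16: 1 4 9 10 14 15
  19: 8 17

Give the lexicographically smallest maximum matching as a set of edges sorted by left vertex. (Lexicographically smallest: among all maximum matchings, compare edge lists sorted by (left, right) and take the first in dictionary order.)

Lex-smallest maximum matching: {(0,8), (2,3), (5,14), (7,17), (11,1), (16,4)}

|M| = 6 (so the lex-smallest maximum matching has 6 edges)
process left vertices in ascending order; for each, take the smallest-labelled available neighbour that still permits 6 edges overall, or leave it unmatched if none does
lex-smallest matching: {0-8, 2-3, 5-14, 7-17, 11-1, 16-4}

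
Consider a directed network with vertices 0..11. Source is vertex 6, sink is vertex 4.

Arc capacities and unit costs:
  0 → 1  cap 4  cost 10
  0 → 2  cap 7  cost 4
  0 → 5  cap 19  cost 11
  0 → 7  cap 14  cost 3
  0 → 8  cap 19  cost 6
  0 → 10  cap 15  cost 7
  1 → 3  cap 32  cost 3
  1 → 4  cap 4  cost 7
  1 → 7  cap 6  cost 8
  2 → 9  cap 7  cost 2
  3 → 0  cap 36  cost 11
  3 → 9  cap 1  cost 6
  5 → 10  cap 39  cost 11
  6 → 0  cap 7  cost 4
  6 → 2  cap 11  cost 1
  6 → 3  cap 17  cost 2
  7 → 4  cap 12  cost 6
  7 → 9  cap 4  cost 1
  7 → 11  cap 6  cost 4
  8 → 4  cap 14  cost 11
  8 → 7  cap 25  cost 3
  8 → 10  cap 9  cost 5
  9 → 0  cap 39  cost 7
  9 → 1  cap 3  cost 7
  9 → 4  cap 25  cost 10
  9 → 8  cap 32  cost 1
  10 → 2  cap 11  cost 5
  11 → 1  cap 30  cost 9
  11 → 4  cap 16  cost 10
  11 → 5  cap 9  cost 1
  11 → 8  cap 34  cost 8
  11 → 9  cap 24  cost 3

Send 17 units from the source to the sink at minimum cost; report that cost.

Minimum cost for 17 units: 244

shortest-cost path #1: 6→0→7→4 push 7 @ unit cost 13 (adds 91)
shortest-cost path #2: 6→2→9→4 push 7 @ unit cost 13 (adds 91)
shortest-cost path #3: 6→3→9→4 push 1 @ unit cost 18 (adds 18)
shortest-cost path #4: 6→3→0→7→4 push 2 @ unit cost 22 (adds 44)
total cost = 244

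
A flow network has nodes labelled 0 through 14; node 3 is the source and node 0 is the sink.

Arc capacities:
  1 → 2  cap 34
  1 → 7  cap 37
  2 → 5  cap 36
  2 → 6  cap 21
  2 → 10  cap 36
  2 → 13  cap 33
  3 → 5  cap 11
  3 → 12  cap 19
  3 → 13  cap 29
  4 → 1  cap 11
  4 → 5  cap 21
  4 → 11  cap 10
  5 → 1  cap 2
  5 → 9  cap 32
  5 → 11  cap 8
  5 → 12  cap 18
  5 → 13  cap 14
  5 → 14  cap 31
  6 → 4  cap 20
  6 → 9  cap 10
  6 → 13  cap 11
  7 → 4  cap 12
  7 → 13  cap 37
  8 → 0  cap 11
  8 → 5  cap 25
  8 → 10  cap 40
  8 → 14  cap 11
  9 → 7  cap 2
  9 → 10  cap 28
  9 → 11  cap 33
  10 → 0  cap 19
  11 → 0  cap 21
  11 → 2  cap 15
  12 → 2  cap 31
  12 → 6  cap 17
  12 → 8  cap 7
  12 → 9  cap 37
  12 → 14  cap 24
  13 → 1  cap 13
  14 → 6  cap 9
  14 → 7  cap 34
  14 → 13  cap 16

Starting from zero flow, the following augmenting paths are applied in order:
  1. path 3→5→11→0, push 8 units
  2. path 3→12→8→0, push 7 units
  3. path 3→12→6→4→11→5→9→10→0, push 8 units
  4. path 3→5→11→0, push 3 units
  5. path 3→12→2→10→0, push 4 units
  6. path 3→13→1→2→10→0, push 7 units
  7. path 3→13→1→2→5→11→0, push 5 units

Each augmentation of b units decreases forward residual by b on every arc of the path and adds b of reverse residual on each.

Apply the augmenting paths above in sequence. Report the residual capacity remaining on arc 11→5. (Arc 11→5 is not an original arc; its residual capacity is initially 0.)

Residual capacity of (11,5): 8

after path 1 (3→5→11→0, push 8): res(11,5)=8
after path 2 (3→12→8→0, push 7): res(11,5)=8
after path 3 (3→12→6→4→11→5→9→10→0, push 8): res(11,5)=0
after path 4 (3→5→11→0, push 3): res(11,5)=3
after path 5 (3→12→2→10→0, push 4): res(11,5)=3
after path 6 (3→13→1→2→10→0, push 7): res(11,5)=3
after path 7 (3→13→1→2→5→11→0, push 5): res(11,5)=8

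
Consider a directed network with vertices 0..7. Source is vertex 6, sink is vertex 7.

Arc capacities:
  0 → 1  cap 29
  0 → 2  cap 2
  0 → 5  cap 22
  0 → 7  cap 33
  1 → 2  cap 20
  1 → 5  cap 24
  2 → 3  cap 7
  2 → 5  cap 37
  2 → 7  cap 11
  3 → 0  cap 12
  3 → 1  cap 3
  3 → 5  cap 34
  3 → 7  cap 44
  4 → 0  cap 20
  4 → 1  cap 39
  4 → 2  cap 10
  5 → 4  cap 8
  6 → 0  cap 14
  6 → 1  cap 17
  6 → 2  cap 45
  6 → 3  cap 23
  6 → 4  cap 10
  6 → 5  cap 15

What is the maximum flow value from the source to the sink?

Maximum flow value: 73

augment #1: 6→0→7 bottleneck 14, total now 14
augment #2: 6→2→7 bottleneck 11, total now 25
augment #3: 6→3→7 bottleneck 23, total now 48
augment #4: 6→2→3→7 bottleneck 7, total now 55
augment #5: 6→4→0→7 bottleneck 10, total now 65
augment #6: 6→5→4→0→7 bottleneck 8, total now 73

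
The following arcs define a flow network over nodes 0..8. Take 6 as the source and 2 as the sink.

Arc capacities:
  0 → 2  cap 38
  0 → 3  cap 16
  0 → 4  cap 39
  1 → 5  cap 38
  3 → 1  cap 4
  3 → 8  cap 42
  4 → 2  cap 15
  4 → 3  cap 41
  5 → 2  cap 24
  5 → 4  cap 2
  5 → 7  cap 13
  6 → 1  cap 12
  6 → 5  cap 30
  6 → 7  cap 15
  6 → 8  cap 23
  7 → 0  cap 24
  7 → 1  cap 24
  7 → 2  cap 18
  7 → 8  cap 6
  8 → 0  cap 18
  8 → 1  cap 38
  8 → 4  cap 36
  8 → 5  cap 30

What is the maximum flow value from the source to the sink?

Maximum flow value: 77

augment #1: 6→5→2 bottleneck 24, total now 24
augment #2: 6→7→2 bottleneck 15, total now 39
augment #3: 6→5→4→2 bottleneck 2, total now 41
augment #4: 6→5→7→2 bottleneck 3, total now 44
augment #5: 6→8→0→2 bottleneck 18, total now 62
augment #6: 6→8→4→2 bottleneck 5, total now 67
augment #7: 6→5→7→0→2 bottleneck 1, total now 68
augment #8: 6→1→5→7→0→2 bottleneck 9, total now 77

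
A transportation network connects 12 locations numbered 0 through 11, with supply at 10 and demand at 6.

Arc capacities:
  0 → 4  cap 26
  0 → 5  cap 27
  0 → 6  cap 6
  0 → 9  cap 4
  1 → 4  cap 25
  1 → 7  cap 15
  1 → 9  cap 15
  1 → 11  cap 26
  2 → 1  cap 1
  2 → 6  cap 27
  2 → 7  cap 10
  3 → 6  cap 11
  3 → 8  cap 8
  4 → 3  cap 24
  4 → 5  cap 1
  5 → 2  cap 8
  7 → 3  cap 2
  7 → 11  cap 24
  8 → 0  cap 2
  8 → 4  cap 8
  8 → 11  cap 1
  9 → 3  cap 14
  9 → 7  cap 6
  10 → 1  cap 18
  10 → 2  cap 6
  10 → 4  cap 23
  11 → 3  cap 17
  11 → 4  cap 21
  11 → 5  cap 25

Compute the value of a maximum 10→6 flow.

augment #1: 10→2→6 bottleneck 6, total now 6
augment #2: 10→4→3→6 bottleneck 11, total now 17
augment #3: 10→4→5→2→6 bottleneck 1, total now 18
augment #4: 10→1→11→5→2→6 bottleneck 7, total now 25
augment #5: 10→4→3→8→0→6 bottleneck 2, total now 27

Maximum flow value: 27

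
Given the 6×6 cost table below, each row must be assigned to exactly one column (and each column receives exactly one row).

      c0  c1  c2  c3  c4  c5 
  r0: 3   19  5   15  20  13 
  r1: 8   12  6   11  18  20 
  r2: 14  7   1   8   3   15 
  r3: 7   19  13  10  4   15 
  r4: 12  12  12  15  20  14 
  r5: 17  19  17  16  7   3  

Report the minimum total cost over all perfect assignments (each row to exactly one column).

optimal assignment: row0→col0 (cost 3), row1→col3 (cost 11), row2→col2 (cost 1), row3→col4 (cost 4), row4→col1 (cost 12), row5→col5 (cost 3)
total = 3 + 11 + 1 + 4 + 12 + 3 = 34

Minimum assignment cost: 34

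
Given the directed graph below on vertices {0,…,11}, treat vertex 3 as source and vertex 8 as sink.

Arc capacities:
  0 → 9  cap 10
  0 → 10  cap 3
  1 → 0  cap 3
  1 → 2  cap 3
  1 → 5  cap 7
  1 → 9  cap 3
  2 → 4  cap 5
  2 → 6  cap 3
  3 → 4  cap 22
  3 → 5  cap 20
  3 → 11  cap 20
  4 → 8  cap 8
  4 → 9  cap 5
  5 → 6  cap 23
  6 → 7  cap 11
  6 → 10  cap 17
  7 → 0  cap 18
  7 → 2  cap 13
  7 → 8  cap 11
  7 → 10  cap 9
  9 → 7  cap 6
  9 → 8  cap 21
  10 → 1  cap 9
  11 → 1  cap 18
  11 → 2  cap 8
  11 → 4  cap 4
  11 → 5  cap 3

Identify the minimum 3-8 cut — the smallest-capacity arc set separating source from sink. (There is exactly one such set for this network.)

augment #1: 3→4→8 push 8
augment #2: 3→4→9→8 push 5
augment #3: 3→5→6→7→8 push 11
augment #4: 3→11→1→9→8 push 3
augment #5: 3→11→1→0→9→8 push 3
max flow = 30; residual-reachable set from 3 gives S-side
cut edges (S→T): {(1,0), (1,9), (4,8), (4,9), (6,7)} total cap 30

Min-cut arcs: {(1,0), (1,9), (4,8), (4,9), (6,7)} (total capacity 30)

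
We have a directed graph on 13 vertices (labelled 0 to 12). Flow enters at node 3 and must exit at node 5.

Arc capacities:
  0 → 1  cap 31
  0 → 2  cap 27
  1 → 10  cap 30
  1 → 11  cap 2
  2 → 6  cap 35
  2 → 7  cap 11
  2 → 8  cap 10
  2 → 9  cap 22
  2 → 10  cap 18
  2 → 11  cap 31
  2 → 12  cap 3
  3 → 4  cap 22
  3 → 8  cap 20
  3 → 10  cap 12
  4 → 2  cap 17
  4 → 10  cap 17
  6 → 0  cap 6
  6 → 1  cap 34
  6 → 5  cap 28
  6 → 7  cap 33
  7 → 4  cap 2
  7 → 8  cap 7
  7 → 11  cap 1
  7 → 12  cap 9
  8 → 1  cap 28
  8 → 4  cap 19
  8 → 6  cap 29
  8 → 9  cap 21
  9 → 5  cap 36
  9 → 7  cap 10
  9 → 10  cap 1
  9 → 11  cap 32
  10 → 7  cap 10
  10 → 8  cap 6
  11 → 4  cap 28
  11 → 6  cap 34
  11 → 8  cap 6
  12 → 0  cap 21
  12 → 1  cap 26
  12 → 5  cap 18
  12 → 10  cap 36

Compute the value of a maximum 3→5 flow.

augment #1: 3→8→6→5 bottleneck 20, total now 20
augment #2: 3→4→2→6→5 bottleneck 8, total now 28
augment #3: 3→4→2→9→5 bottleneck 9, total now 37
augment #4: 3→10→7→12→5 bottleneck 9, total now 46
augment #5: 3→10→8→9→5 bottleneck 3, total now 49
augment #6: 3→4→10→8→9→5 bottleneck 3, total now 52
augment #7: 3→4→10→7→8→9→5 bottleneck 1, total now 53

Maximum flow value: 53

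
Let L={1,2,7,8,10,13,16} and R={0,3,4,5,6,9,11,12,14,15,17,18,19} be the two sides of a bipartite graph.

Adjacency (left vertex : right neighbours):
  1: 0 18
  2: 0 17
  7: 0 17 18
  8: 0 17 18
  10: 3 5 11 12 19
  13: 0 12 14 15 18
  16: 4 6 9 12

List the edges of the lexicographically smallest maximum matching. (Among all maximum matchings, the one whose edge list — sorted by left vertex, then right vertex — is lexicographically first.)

|M| = 6 (so the lex-smallest maximum matching has 6 edges)
process left vertices in ascending order; for each, take the smallest-labelled available neighbour that still permits 6 edges overall, or leave it unmatched if none does
lex-smallest matching: {1-0, 2-17, 7-18, 10-3, 13-12, 16-4}

Lex-smallest maximum matching: {(1,0), (2,17), (7,18), (10,3), (13,12), (16,4)}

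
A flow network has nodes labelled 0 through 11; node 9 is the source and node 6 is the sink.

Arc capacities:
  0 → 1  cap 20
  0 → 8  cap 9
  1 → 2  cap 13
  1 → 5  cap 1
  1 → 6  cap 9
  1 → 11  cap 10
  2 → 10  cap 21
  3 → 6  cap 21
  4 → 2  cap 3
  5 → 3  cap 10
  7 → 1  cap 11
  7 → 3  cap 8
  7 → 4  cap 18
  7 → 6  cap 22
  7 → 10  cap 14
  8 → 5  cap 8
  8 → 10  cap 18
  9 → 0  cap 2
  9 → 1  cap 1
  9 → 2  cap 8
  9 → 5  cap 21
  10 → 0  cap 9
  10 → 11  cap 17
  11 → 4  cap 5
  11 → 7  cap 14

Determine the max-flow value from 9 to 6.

augment #1: 9→1→6 bottleneck 1, total now 1
augment #2: 9→0→1→6 bottleneck 2, total now 3
augment #3: 9→5→3→6 bottleneck 10, total now 13
augment #4: 9→2→10→0→1→6 bottleneck 6, total now 19
augment #5: 9→2→10→11→7→6 bottleneck 2, total now 21

Maximum flow value: 21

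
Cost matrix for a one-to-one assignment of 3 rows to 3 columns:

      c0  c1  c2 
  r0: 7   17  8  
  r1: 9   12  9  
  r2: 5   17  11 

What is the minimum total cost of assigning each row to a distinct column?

Minimum assignment cost: 25

optimal assignment: row0→col2 (cost 8), row1→col1 (cost 12), row2→col0 (cost 5)
total = 8 + 12 + 5 = 25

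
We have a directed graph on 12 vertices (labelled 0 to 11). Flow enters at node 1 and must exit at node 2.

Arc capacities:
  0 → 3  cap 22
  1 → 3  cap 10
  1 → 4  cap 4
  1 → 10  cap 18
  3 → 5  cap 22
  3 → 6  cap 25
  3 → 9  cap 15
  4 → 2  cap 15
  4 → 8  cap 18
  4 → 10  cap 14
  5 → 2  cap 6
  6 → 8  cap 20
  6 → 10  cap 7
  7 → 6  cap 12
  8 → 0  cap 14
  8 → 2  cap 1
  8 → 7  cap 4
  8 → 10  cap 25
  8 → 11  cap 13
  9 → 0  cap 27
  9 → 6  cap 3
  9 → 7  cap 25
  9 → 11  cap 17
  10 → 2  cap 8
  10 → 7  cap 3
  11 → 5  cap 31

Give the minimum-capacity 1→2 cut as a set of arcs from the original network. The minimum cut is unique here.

Min-cut arcs: {(1,4), (5,2), (8,2), (10,2)} (total capacity 19)

augment #1: 1→4→2 push 4
augment #2: 1→10→2 push 8
augment #3: 1→3→5→2 push 6
augment #4: 1→3→6→8→2 push 1
max flow = 19; residual-reachable set from 1 gives S-side
cut edges (S→T): {(1,4), (5,2), (8,2), (10,2)} total cap 19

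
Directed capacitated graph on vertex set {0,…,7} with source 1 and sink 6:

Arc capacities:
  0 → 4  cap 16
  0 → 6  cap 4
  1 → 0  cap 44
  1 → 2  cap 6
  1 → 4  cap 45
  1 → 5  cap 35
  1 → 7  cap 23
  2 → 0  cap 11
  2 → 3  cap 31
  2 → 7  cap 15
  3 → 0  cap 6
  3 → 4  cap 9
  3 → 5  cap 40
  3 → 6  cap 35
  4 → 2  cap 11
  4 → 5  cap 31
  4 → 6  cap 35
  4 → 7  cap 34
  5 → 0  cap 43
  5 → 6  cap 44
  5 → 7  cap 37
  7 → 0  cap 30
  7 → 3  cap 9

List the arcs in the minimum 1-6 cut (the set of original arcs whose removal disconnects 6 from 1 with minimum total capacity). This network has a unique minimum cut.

augment #1: 1→0→6 push 4
augment #2: 1→4→6 push 35
augment #3: 1→5→6 push 35
augment #4: 1→2→3→6 push 6
augment #5: 1→4→5→6 push 9
augment #6: 1→7→3→6 push 9
augment #7: 1→4→2→3→6 push 1
augment #8: 1→0→4→2→3→6 push 10
max flow = 109; residual-reachable set from 1 gives S-side
cut edges (S→T): {(0,6), (1,2), (4,2), (4,6), (5,6), (7,3)} total cap 109

Min-cut arcs: {(0,6), (1,2), (4,2), (4,6), (5,6), (7,3)} (total capacity 109)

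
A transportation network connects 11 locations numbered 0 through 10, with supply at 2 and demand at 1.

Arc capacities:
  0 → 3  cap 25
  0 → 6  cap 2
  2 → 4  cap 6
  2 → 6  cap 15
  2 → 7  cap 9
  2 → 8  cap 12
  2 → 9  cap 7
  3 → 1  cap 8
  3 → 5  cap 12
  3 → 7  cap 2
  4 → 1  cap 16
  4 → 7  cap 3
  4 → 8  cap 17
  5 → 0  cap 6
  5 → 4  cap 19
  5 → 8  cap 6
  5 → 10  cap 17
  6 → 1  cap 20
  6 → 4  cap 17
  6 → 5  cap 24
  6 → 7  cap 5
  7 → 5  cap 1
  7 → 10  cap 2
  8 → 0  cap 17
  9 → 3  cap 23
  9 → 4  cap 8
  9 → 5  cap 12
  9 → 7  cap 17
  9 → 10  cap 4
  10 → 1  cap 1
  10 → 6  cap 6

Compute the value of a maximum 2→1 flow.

Maximum flow value: 43

augment #1: 2→4→1 bottleneck 6, total now 6
augment #2: 2→6→1 bottleneck 15, total now 21
augment #3: 2→7→10→1 bottleneck 1, total now 22
augment #4: 2→9→3→1 bottleneck 7, total now 29
augment #5: 2→7→5→4→1 bottleneck 1, total now 30
augment #6: 2→7→10→6→1 bottleneck 1, total now 31
augment #7: 2→8→0→3→1 bottleneck 1, total now 32
augment #8: 2→8→0→6→1 bottleneck 2, total now 34
augment #9: 2→8→0→3→5→4→1 bottleneck 9, total now 43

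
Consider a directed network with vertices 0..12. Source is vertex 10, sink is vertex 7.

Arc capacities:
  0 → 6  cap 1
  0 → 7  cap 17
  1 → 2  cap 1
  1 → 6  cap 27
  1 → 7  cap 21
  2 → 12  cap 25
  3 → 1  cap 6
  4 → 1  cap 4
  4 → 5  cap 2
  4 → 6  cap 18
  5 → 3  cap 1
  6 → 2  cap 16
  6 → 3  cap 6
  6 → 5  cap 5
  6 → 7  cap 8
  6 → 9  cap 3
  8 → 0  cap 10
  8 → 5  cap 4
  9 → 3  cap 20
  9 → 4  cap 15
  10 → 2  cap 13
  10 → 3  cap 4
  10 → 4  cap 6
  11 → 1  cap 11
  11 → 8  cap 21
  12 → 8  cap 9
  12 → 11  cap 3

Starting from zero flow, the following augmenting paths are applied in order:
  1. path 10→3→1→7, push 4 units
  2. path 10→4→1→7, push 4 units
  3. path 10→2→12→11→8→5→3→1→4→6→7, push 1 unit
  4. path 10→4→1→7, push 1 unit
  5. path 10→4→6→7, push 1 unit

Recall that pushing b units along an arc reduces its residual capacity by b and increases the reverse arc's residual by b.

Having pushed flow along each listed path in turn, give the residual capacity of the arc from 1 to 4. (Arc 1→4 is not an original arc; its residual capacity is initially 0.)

after path 1 (10→3→1→7, push 4): res(1,4)=0
after path 2 (10→4→1→7, push 4): res(1,4)=4
after path 3 (10→2→12→11→8→5→3→1→4→6→7, push 1): res(1,4)=3
after path 4 (10→4→1→7, push 1): res(1,4)=4
after path 5 (10→4→6→7, push 1): res(1,4)=4

Residual capacity of (1,4): 4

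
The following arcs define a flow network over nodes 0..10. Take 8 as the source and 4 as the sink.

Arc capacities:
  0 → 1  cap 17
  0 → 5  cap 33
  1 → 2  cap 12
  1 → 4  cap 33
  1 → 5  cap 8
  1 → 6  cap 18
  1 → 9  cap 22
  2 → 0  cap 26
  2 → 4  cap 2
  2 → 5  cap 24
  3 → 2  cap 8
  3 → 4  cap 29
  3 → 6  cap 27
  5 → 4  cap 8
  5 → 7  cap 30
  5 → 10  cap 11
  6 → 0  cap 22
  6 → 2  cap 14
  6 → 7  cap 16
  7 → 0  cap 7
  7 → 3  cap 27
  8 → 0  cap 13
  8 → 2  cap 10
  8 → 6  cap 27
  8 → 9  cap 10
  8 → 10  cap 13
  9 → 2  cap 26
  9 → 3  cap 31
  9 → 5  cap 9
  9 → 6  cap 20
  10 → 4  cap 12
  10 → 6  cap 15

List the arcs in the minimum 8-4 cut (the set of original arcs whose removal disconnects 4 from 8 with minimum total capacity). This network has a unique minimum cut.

Min-cut arcs: {(0,1), (2,4), (3,4), (5,4), (10,4)} (total capacity 68)

augment #1: 8→2→4 push 2
augment #2: 8→10→4 push 12
augment #3: 8→0→1→4 push 13
augment #4: 8→2→5→4 push 8
augment #5: 8→9→3→4 push 10
augment #6: 8→6→0→1→4 push 4
augment #7: 8→6→7→3→4 push 16
augment #8: 8→6→0→5→7→3→4 push 3
max flow = 68; residual-reachable set from 8 gives S-side
cut edges (S→T): {(0,1), (2,4), (3,4), (5,4), (10,4)} total cap 68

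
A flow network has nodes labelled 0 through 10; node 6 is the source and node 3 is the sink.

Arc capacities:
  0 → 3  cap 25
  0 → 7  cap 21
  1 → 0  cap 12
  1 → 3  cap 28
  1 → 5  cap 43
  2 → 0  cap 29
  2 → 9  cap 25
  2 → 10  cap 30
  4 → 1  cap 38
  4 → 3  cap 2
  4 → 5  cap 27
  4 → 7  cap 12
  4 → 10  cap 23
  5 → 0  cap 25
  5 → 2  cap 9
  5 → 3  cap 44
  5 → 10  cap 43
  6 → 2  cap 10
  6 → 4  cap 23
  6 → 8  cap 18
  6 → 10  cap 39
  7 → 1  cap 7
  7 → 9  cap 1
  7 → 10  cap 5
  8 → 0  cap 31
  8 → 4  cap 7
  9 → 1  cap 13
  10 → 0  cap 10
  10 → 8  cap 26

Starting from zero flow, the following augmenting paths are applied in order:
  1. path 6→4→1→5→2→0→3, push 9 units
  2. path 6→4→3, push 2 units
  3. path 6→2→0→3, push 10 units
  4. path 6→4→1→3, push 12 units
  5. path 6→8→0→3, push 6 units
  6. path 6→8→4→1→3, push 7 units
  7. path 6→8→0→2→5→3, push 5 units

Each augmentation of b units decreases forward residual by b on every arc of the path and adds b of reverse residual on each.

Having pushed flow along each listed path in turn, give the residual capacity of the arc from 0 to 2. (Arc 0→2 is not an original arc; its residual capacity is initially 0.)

after path 1 (6→4→1→5→2→0→3, push 9): res(0,2)=9
after path 2 (6→4→3, push 2): res(0,2)=9
after path 3 (6→2→0→3, push 10): res(0,2)=19
after path 4 (6→4→1→3, push 12): res(0,2)=19
after path 5 (6→8→0→3, push 6): res(0,2)=19
after path 6 (6→8→4→1→3, push 7): res(0,2)=19
after path 7 (6→8→0→2→5→3, push 5): res(0,2)=14

Residual capacity of (0,2): 14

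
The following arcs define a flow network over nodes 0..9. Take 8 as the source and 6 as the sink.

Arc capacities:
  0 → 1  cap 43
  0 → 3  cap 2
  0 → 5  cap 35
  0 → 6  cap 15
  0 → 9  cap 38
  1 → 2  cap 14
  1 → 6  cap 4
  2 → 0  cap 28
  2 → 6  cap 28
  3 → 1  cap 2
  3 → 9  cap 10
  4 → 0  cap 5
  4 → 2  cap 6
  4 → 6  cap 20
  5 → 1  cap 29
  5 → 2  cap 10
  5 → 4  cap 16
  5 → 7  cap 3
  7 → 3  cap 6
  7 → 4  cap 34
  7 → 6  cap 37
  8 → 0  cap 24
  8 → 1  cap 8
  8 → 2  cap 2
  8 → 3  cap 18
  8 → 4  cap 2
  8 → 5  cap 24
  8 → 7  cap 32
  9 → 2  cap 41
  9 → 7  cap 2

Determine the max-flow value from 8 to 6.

Maximum flow value: 102

augment #1: 8→0→6 bottleneck 15, total now 15
augment #2: 8→1→6 bottleneck 4, total now 19
augment #3: 8→2→6 bottleneck 2, total now 21
augment #4: 8→4→6 bottleneck 2, total now 23
augment #5: 8→7→6 bottleneck 32, total now 55
augment #6: 8→1→2→6 bottleneck 4, total now 59
augment #7: 8→5→2→6 bottleneck 10, total now 69
augment #8: 8→5→4→6 bottleneck 14, total now 83
augment #9: 8→0→1→2→6 bottleneck 9, total now 92
augment #10: 8→3→1→2→6 bottleneck 1, total now 93
augment #11: 8→3→9→2→6 bottleneck 2, total now 95
augment #12: 8→3→9→7→6 bottleneck 2, total now 97
augment #13: 8→3→1→0→5→4→6 bottleneck 1, total now 98
augment #14: 8→3→9→2→5→4→6 bottleneck 1, total now 99
augment #15: 8→3→9→2→5→7→6 bottleneck 3, total now 102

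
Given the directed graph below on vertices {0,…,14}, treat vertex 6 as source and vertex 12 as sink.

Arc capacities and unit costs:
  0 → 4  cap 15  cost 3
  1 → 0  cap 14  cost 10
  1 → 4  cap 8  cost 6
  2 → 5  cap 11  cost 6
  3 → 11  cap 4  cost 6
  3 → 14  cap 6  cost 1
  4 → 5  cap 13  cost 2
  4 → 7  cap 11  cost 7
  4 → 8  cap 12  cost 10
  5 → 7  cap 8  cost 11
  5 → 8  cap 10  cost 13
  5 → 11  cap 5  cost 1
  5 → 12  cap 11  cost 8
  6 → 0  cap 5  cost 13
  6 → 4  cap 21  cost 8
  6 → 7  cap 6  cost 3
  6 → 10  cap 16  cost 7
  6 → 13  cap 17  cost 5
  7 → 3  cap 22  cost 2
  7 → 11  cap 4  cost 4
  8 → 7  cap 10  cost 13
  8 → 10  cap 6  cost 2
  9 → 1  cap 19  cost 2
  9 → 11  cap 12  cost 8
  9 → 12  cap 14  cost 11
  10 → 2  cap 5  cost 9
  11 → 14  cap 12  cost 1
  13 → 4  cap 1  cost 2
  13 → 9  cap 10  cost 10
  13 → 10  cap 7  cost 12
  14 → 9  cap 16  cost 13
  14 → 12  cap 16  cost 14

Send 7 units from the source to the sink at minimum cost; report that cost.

Minimum cost for 7 units: 125

shortest-cost path #1: 6→13→4→5→12 push 1 @ unit cost 17 (adds 17)
shortest-cost path #2: 6→4→5→12 push 6 @ unit cost 18 (adds 108)
total cost = 125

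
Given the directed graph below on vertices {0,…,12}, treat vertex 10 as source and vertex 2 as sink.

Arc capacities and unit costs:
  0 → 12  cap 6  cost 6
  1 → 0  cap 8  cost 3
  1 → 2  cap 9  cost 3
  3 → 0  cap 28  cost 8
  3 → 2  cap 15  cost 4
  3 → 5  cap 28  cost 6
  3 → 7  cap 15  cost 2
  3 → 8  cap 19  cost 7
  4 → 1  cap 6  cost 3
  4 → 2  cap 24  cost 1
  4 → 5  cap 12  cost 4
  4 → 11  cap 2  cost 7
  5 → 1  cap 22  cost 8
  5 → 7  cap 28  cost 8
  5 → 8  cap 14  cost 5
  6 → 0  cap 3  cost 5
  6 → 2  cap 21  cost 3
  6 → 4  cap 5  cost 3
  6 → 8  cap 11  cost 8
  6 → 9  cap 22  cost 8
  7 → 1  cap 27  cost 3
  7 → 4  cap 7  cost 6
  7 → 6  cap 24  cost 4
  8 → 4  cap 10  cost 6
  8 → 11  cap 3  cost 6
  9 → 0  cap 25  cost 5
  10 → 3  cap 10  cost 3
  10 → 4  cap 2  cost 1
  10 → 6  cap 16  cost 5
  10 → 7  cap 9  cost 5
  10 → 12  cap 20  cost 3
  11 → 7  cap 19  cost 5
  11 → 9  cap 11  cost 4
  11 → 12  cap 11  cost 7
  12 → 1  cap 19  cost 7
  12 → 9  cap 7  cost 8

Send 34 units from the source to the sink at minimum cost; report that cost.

Minimum cost for 34 units: 268

shortest-cost path #1: 10→4→2 push 2 @ unit cost 2 (adds 4)
shortest-cost path #2: 10→3→2 push 10 @ unit cost 7 (adds 70)
shortest-cost path #3: 10→6→2 push 16 @ unit cost 8 (adds 128)
shortest-cost path #4: 10→7→1→2 push 6 @ unit cost 11 (adds 66)
total cost = 268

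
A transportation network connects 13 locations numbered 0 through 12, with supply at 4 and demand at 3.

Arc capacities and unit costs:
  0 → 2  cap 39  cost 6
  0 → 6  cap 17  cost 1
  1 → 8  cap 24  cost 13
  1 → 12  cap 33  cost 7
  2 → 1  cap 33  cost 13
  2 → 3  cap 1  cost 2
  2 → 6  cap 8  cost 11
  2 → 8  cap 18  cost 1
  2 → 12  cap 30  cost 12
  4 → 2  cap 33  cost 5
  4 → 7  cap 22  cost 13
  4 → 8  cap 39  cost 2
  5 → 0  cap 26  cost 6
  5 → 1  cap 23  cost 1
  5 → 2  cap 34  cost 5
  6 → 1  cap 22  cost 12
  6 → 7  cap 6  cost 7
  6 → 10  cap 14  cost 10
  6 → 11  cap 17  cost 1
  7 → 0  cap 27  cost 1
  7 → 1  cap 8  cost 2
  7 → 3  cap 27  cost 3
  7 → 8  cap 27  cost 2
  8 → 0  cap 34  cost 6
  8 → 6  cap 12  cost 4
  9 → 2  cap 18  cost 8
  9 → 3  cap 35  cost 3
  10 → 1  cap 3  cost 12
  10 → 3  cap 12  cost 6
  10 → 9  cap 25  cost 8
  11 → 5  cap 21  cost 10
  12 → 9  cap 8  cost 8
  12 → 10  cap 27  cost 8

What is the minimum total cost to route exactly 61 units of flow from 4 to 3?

Minimum cost for 61 units: 1398

shortest-cost path #1: 4→2→3 push 1 @ unit cost 7 (adds 7)
shortest-cost path #2: 4→7→3 push 22 @ unit cost 16 (adds 352)
shortest-cost path #3: 4→8→6→7→3 push 5 @ unit cost 16 (adds 80)
shortest-cost path #4: 4→8→6→10→3 push 7 @ unit cost 22 (adds 154)
shortest-cost path #5: 4→8→0→6→10→3 push 5 @ unit cost 25 (adds 125)
shortest-cost path #6: 4→2→12→9→3 push 8 @ unit cost 28 (adds 224)
shortest-cost path #7: 4→8→0→6→10→9→3 push 2 @ unit cost 30 (adds 60)
shortest-cost path #8: 4→2→12→10→9→3 push 11 @ unit cost 36 (adds 396)
total cost = 1398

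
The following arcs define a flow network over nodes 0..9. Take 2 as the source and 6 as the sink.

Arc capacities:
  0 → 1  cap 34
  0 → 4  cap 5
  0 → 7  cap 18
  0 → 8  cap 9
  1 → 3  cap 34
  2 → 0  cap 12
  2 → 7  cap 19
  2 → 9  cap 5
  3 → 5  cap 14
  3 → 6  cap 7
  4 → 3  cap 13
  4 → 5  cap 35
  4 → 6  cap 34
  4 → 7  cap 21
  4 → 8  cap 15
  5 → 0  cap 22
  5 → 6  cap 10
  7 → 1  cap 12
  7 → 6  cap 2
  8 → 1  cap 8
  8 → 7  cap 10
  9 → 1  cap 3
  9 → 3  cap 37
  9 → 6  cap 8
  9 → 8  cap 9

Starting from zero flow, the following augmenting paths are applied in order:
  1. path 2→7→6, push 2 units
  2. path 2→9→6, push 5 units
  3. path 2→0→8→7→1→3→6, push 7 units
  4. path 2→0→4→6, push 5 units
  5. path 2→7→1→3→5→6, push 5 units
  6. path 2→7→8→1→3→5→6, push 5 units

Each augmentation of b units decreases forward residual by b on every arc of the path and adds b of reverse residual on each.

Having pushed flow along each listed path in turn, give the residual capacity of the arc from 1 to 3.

after path 1 (2→7→6, push 2): res(1,3)=34
after path 2 (2→9→6, push 5): res(1,3)=34
after path 3 (2→0→8→7→1→3→6, push 7): res(1,3)=27
after path 4 (2→0→4→6, push 5): res(1,3)=27
after path 5 (2→7→1→3→5→6, push 5): res(1,3)=22
after path 6 (2→7→8→1→3→5→6, push 5): res(1,3)=17

Residual capacity of (1,3): 17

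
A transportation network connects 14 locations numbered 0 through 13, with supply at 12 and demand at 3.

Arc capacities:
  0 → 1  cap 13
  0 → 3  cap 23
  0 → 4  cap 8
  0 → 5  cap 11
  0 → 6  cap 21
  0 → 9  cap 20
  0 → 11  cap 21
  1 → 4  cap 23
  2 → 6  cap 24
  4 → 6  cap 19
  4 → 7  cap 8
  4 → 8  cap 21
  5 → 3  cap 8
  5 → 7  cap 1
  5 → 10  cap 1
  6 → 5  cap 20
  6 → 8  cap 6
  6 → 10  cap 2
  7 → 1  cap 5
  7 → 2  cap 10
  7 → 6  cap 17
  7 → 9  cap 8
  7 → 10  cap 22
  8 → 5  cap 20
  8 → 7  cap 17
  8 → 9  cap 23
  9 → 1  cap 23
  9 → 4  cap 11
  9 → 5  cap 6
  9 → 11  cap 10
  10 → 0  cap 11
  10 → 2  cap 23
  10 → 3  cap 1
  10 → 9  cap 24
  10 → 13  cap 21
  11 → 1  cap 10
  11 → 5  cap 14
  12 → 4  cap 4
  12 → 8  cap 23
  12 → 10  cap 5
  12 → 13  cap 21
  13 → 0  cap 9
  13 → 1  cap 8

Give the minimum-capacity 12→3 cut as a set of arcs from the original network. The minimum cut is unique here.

augment #1: 12→10→3 push 1
augment #2: 12→8→5→3 push 8
augment #3: 12→10→0→3 push 4
augment #4: 12→13→0→3 push 9
augment #5: 12→4→6→10→0→3 push 2
augment #6: 12→4→7→10→0→3 push 2
augment #7: 12→8→5→10→0→3 push 1
augment #8: 12→8→7→10→0→3 push 2
max flow = 29; residual-reachable set from 12 gives S-side
cut edges (S→T): {(5,3), (10,0), (10,3), (13,0)} total cap 29

Min-cut arcs: {(5,3), (10,0), (10,3), (13,0)} (total capacity 29)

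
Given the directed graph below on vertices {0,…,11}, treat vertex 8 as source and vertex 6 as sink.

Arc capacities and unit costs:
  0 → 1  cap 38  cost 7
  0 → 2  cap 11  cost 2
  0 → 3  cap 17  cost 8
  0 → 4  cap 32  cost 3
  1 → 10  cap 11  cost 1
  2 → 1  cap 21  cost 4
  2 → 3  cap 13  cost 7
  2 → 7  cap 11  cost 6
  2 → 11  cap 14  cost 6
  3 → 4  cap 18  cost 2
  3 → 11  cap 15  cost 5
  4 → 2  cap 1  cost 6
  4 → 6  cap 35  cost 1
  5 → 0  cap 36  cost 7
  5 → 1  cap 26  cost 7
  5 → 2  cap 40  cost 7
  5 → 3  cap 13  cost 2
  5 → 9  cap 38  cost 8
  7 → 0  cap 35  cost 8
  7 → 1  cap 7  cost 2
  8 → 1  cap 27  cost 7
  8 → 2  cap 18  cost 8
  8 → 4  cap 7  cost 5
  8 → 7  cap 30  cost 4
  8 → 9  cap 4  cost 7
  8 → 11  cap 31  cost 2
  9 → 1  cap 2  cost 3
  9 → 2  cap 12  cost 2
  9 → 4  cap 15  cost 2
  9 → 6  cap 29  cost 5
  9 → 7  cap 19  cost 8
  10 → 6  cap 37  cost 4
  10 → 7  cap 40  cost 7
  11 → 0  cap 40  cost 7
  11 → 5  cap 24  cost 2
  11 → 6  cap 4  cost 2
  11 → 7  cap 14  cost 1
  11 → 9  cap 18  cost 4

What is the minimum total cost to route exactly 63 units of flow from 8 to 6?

shortest-cost path #1: 8→11→6 push 4 @ unit cost 4 (adds 16)
shortest-cost path #2: 8→4→6 push 7 @ unit cost 6 (adds 42)
shortest-cost path #3: 8→11→9→4→6 push 15 @ unit cost 9 (adds 135)
shortest-cost path #4: 8→11→5→3→4→6 push 12 @ unit cost 9 (adds 108)
shortest-cost path #5: 8→9→11→5→3→4→6 push 1 @ unit cost 10 (adds 10)
shortest-cost path #6: 8→7→1→10→6 push 7 @ unit cost 11 (adds 77)
shortest-cost path #7: 8→9→6 push 3 @ unit cost 12 (adds 36)
shortest-cost path #8: 8→1→10→6 push 4 @ unit cost 12 (adds 48)
shortest-cost path #9: 8→7→0→4→9→6 push 10 @ unit cost 18 (adds 180)
total cost = 652

Minimum cost for 63 units: 652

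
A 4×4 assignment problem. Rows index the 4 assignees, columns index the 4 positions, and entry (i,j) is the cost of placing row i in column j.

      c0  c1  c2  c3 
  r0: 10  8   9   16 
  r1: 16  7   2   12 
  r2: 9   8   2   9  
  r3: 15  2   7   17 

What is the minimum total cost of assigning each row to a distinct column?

Minimum assignment cost: 23

optimal assignment: row0→col0 (cost 10), row1→col2 (cost 2), row2→col3 (cost 9), row3→col1 (cost 2)
total = 10 + 2 + 9 + 2 = 23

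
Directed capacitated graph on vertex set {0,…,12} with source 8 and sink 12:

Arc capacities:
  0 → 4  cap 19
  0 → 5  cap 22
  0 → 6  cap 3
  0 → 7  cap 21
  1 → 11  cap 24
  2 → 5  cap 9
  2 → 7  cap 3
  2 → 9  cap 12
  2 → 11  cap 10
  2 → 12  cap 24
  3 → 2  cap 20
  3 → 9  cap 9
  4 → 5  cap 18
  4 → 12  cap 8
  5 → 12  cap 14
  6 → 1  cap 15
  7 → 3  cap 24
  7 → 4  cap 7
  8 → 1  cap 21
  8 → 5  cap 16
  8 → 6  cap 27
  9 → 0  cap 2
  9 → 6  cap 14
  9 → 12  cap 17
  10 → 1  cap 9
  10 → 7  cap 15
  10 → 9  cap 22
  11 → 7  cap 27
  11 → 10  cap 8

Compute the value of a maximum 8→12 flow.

augment #1: 8→5→12 bottleneck 14, total now 14
augment #2: 8→1→11→7→4→12 bottleneck 7, total now 21
augment #3: 8→1→11→10→9→12 bottleneck 8, total now 29
augment #4: 8→1→11→7→3→2→12 bottleneck 6, total now 35
augment #5: 8→6→1→11→7→3→2→12 bottleneck 3, total now 38

Maximum flow value: 38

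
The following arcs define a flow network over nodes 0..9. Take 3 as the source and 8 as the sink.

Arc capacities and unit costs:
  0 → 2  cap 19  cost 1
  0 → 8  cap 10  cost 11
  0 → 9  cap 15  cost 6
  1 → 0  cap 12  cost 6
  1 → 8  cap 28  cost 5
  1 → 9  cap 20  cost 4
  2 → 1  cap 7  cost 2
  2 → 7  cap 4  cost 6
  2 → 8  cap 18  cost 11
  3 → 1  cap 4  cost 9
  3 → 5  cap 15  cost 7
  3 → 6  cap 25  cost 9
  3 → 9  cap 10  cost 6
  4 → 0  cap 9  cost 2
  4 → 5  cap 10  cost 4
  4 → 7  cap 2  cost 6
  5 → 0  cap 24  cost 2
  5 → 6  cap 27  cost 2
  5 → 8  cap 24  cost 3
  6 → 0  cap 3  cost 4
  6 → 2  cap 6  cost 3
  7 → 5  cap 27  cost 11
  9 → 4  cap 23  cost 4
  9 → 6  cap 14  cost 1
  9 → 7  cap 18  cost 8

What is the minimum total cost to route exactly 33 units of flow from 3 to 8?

Minimum cost for 33 units: 452

shortest-cost path #1: 3→5→8 push 15 @ unit cost 10 (adds 150)
shortest-cost path #2: 3→1→8 push 4 @ unit cost 14 (adds 56)
shortest-cost path #3: 3→9→4→5→8 push 9 @ unit cost 17 (adds 153)
shortest-cost path #4: 3→9→6→2→1→8 push 1 @ unit cost 17 (adds 17)
shortest-cost path #5: 3→6→2→1→8 push 4 @ unit cost 19 (adds 76)
total cost = 452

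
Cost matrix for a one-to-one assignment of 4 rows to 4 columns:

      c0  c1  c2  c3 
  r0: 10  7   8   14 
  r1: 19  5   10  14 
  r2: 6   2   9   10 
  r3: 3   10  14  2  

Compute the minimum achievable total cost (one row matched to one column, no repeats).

optimal assignment: row0→col2 (cost 8), row1→col1 (cost 5), row2→col0 (cost 6), row3→col3 (cost 2)
total = 8 + 5 + 6 + 2 = 21

Minimum assignment cost: 21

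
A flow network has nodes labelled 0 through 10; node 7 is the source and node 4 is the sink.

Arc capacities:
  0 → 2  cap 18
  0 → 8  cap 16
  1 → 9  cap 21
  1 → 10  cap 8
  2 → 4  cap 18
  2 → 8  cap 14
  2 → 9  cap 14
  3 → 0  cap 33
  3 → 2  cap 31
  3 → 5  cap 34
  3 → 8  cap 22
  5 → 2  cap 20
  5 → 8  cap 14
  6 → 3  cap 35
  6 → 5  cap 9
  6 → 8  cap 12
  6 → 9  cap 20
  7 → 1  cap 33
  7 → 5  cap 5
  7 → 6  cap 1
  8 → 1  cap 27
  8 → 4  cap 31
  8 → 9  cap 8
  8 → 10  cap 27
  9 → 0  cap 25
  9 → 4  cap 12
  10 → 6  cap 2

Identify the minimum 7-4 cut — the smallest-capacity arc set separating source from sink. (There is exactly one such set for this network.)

augment #1: 7→1→9→4 push 12
augment #2: 7→5→2→4 push 5
augment #3: 7→6→8→4 push 1
augment #4: 7→1→9→0→2→4 push 9
augment #5: 7→1→10→6→8→4 push 2
max flow = 29; residual-reachable set from 7 gives S-side
cut edges (S→T): {(1,9), (7,5), (7,6), (10,6)} total cap 29

Min-cut arcs: {(1,9), (7,5), (7,6), (10,6)} (total capacity 29)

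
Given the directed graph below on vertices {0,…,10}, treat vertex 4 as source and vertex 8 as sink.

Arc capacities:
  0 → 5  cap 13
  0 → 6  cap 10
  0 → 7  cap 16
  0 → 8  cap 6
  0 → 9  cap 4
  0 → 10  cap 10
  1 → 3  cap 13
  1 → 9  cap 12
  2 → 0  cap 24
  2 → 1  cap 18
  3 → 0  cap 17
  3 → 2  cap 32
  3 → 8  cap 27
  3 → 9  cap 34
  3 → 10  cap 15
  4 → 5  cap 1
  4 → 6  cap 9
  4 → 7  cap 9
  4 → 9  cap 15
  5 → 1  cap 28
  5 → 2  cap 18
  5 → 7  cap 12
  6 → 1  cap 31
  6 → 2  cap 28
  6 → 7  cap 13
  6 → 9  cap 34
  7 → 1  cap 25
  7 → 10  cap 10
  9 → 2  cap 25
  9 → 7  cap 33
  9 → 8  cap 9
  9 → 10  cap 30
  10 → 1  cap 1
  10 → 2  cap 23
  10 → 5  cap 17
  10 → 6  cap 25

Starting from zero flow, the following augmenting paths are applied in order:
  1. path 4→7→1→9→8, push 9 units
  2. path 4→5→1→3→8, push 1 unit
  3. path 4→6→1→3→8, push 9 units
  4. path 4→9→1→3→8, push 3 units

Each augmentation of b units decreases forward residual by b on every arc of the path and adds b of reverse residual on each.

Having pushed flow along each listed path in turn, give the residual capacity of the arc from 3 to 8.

after path 1 (4→7→1→9→8, push 9): res(3,8)=27
after path 2 (4→5→1→3→8, push 1): res(3,8)=26
after path 3 (4→6→1→3→8, push 9): res(3,8)=17
after path 4 (4→9→1→3→8, push 3): res(3,8)=14

Residual capacity of (3,8): 14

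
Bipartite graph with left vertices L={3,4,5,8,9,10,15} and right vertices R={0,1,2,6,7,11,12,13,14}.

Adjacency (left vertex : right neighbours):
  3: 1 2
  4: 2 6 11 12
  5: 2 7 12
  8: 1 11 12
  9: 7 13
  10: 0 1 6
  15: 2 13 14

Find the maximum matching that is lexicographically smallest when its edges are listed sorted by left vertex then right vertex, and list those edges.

|M| = 7 (so the lex-smallest maximum matching has 7 edges)
process left vertices in ascending order; for each, take the smallest-labelled available neighbour that still permits 7 edges overall, or leave it unmatched if none does
lex-smallest matching: {3-1, 4-2, 5-7, 8-11, 9-13, 10-0, 15-14}

Lex-smallest maximum matching: {(3,1), (4,2), (5,7), (8,11), (9,13), (10,0), (15,14)}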